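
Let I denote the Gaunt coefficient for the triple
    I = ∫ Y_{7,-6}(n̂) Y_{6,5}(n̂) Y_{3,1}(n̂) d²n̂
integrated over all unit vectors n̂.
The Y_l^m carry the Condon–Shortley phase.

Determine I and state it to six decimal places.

-0.034007

Checks pass: Σm=0; 16 even; l₃=3∈[1,13].
(2·7+1)(2·6+1)(2·3+1) = 1365
Δ: 10! 4! 2! / 17! → 1/2042040
sum: t=4:+1/207360 t=5:−1/57600 t=6:+1/207360 = -1/129600
3j²(7 6 3; 0 0 0) = Δ·Π!·Σ² = 168/12155  (sign +1)
sum: t=9:−1/17418240 t=10:+1/21772800 = -1/87091200
3j²(7 6 3; -6 5 1) = Δ·Π!·Σ² = 11/14280  (sign -1)
combine: 4πI² = 1365·168/12155·11/14280 = 21/1445
take √, sign -1: I = -0.03400719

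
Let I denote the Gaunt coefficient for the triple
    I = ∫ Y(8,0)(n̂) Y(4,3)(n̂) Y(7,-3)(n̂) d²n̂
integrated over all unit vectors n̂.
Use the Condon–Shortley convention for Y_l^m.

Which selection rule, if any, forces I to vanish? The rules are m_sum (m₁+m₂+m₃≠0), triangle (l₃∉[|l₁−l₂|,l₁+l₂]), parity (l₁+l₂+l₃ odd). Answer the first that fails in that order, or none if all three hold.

m₁+m₂+m₃ = 0 + 3 − 3 = 0  ✓
triangle: |8−4|=4 ≤ l₃=7 ≤ 8+4=12  ✓
parity: l₁+l₂+l₃ = 19 is odd  ✗

parity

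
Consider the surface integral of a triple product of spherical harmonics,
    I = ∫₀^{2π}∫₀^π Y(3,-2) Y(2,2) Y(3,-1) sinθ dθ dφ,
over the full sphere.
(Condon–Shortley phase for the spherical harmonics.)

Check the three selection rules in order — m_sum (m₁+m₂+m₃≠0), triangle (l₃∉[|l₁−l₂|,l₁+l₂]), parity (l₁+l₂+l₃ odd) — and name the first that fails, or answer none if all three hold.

m_sum

azimuthal sum: -2 + 2 − 1 = -1  ✗
1 ≤ 3 ≤ 5 (triangle on l)
L = 3 + 2 + 3 = 8 (even)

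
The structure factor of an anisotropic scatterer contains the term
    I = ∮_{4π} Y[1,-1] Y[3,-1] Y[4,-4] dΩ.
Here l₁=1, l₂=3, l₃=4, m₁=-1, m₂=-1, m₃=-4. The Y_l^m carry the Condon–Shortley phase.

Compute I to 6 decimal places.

0.000000

Σmᵢ = -6 ≠ 0, so the φ-integral vanishes; I = 0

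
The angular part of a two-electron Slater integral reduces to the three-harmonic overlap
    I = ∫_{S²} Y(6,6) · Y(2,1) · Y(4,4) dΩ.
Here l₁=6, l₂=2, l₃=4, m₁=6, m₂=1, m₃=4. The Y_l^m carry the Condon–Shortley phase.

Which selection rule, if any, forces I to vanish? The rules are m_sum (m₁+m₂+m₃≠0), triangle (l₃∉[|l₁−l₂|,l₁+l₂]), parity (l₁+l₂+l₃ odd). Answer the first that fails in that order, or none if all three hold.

Σmᵢ = 11  ✗
l₃∈[|l₁−l₂|,l₁+l₂]=[4,8], have l₃=4
Σlᵢ = 12 ⇒ even

m_sum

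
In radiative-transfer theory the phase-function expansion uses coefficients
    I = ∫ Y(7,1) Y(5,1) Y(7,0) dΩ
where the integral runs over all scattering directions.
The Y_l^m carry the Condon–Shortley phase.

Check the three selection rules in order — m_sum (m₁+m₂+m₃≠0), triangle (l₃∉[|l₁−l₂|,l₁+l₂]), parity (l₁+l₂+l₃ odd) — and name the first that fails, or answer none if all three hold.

m₁+m₂+m₃ = 1 + 1 + 0 = 2  ✗
triangle: |7−5|=2 ≤ l₃=7 ≤ 7+5=12
parity: l₁+l₂+l₃ = 19 is odd

m_sum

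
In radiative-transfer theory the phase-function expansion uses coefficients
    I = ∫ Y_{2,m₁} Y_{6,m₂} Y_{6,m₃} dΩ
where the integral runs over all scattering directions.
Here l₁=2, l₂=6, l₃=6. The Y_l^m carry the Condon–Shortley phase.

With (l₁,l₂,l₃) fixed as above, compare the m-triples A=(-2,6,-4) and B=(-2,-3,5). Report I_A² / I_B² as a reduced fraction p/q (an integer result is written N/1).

2/5

Shared (l₁,l₂,l₃)=(2,6,6): N and (l;000)² cancel in I_A²/I_B².
A: Δ = 2!·2!·10!/15! = 1/90090; Racah Σ t=2..2: t=2:+1/14515200 = 1/14515200; ⇒ 3j(2 6 6; -2 6 -4)² = 2/455, sgn +1
B: Δ = 2!·2!·10!/15! = 1/90090; Racah Σ t=2..2: t=2:+1/1451520 = 1/1451520; ⇒ 3j(2 6 6; -2 -3 5)² = 1/91, sgn -1
I_A²/I_B² = (2/455)/(1/91) = 2/5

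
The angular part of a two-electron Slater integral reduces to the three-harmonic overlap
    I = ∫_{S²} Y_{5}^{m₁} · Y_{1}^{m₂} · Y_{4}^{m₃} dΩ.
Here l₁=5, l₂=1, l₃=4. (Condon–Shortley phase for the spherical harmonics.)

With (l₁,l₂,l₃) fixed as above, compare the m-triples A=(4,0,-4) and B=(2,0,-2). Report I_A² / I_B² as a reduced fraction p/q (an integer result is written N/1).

3/7

Shared (l₁,l₂,l₃)=(5,1,4): N and (l;000)² cancel in I_A²/I_B².
A: Δ = 2!·8!·0!/11! = 1/495; Racah Σ t=1..1: t=1:−1/40320 = -1/40320; ⇒ 3j(5 1 4; 4 0 -4)² = 1/55, sgn -1
B: Δ = 2!·8!·0!/11! = 1/495; Racah Σ t=1..1: t=1:−1/1440 = -1/1440; ⇒ 3j(5 1 4; 2 0 -2)² = 7/165, sgn -1
I_A²/I_B² = (1/55)/(7/165) = 3/7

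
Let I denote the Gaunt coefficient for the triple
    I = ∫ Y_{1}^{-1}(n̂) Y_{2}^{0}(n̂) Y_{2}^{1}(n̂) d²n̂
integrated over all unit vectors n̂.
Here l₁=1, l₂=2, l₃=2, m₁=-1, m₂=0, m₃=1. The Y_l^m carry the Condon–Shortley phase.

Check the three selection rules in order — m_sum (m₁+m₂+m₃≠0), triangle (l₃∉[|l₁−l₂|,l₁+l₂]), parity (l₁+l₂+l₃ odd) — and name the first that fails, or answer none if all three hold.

azimuthal sum: -1 + 0 + 1 = 0  ✓
1 ≤ 2 ≤ 3 (triangle on l)  ✓
L = 1 + 2 + 2 = 5 (odd)  ✗

parity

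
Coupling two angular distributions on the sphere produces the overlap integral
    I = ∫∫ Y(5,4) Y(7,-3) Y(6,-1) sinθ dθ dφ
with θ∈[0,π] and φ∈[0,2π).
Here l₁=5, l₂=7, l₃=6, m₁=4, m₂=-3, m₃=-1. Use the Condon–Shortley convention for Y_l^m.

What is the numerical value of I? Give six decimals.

Rules hold: Σm=0, L=18 even, 2≤6≤12.
N = 11·15·13 = 2145
Δ = 6!·4!·8!/19! = 1/174594420
Racah Σ t=1..5: t=1:−1/4147200 t=2:+1/207360 t=3:−1/82944 t=4:+1/207360 t=5:−1/4147200 = -1/345600
⇒ 3j(5 7 6; 0 0 0)² = 420/46189, sgn -1
Racah Σ t=0..1: t=0:+1/2488320 t=1:−1/2073600 = -1/12441600
⇒ 3j(5 7 6; 4 -3 -1)² = 98/138567, sgn +1
4πI² = N·(3j₀)²·(3jₘ)² = 205800/14919047
I = -1·√(0.0137944/4π) = -0.03313197

-0.033132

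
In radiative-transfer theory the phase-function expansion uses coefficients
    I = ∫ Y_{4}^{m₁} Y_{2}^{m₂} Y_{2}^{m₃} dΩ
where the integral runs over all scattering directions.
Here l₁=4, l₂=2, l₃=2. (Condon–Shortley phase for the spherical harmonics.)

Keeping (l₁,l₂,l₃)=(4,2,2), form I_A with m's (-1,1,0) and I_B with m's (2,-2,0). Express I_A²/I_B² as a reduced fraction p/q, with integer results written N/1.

2/1

Shared (l₁,l₂,l₃)=(4,2,2): N and (l;000)² cancel in I_A²/I_B².
A: Δ = 4!·4!·0!/9! = 1/630; Racah Σ t=3..3: t=3:−1/24 = -1/24; ⇒ 3j(4 2 2; -1 1 0)² = 1/21, sgn -1
B: Δ = 4!·4!·0!/9! = 1/630; Racah Σ t=0..0: t=0:+1/96 = 1/96; ⇒ 3j(4 2 2; 2 -2 0)² = 1/42, sgn +1
I_A²/I_B² = (1/21)/(1/42) = 2/1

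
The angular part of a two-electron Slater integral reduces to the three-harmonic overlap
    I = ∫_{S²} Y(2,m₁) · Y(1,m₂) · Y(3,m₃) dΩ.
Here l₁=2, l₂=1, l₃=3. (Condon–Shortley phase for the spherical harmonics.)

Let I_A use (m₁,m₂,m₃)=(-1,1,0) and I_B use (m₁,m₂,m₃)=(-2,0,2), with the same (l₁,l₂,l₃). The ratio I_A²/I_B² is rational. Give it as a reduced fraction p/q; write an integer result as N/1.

3/5

Same 2,1,3: normalisation and zero-m 3j drop out of the ratio.
A: Δ: 0! 4! 2! / 7! → 1/105; sum: t=0:+1/12 = 1/12; 3j²(2 1 3; -1 1 0) = Δ·Π!·Σ² = 1/35  (sign -1)
B: Δ: 0! 4! 2! / 7! → 1/105; sum: t=0:+1/24 = 1/24; 3j²(2 1 3; -2 0 2) = Δ·Π!·Σ² = 1/21  (sign -1)
I_A²/I_B² = (1/35)/(1/21) = 3/5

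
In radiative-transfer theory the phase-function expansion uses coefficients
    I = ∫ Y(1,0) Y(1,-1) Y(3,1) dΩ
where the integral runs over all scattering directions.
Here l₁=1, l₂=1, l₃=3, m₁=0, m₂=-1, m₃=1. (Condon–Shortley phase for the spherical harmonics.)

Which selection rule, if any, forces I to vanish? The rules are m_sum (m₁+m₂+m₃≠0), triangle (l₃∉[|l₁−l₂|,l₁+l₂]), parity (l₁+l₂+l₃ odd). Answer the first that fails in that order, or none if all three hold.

azimuthal sum: 0 − 1 + 1 = 0  ✓
0 ≤ 3 ≤ 2 (triangle on l)  ✗
L = 1 + 1 + 3 = 5 (odd)

triangle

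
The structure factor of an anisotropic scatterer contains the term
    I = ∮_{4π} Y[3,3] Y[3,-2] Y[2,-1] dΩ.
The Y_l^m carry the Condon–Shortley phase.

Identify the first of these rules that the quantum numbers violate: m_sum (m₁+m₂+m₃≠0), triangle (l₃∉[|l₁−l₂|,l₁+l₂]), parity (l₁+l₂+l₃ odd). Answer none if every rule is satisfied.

none

m₁+m₂+m₃ = 3 − 2 − 1 = 0  ✓
triangle: |3−3|=0 ≤ l₃=2 ≤ 3+3=6  ✓
parity: l₁+l₂+l₃ = 8 is even  ✓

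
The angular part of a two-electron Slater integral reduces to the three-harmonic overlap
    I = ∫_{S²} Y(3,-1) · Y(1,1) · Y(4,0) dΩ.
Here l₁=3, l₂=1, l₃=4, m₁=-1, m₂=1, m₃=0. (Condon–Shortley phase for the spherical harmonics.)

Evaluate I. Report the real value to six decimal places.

m-sum 0 ✓  L=8 even ✓  2≤4≤4 ✓
Π(2lᵢ+1) = 7×3×9 = 189
triangle coeff Δ(3,1,4) = 1/252
Σ_t [0,0]: t=0:+1/36 = 1/36
(3j)²=4/63 [(3 1 4; 0 0 0)], sign=+1
Σ_t [0,0]: t=0:+1/96 = 1/96
(3j)²=1/42 [(3 1 4; -1 1 0)], sign=+1
⇒ 4πI² = 2/7
I = (+1)√(2/7/(4π)) = 0.15078601

0.150786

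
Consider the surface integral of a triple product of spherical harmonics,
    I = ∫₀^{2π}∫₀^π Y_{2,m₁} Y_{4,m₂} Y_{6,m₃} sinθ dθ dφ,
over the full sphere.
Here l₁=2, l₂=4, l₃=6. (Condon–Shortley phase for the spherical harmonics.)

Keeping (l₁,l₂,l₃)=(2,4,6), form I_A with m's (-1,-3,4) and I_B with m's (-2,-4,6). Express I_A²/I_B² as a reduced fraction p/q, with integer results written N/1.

16/33

l's match ⇒ only the (l;m) 3-j factors differ between A and B.
A: triangle coeff Δ(2,4,6) = 1/6435; Σ_t [0,0]: t=0:+1/30240 = 1/30240; (3j)²=16/429 [(2 4 6; -1 -3 4)], sign=+1
B: triangle coeff Δ(2,4,6) = 1/6435; Σ_t [0,0]: t=0:+1/967680 = 1/967680; (3j)²=1/13 [(2 4 6; -2 -4 6)], sign=+1
I_A²/I_B² = (16/429)/(1/13) = 16/33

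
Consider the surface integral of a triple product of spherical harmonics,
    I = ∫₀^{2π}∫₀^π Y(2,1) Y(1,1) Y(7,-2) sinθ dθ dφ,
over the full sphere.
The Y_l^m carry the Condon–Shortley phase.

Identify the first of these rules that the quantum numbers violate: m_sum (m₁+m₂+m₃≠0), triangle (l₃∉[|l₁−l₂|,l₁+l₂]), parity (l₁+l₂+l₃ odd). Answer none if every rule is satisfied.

Σmᵢ = 0  ✓
l₃∈[|l₁−l₂|,l₁+l₂]=[1,3], have l₃=7  ✗
Σlᵢ = 10 ⇒ even

triangle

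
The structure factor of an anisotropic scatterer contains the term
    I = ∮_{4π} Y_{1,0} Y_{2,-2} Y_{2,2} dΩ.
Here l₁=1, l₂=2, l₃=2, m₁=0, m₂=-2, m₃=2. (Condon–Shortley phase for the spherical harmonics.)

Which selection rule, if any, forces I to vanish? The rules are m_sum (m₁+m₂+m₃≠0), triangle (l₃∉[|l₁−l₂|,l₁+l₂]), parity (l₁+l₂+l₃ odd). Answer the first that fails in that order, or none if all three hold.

parity

Σmᵢ = 0  ✓
l₃∈[|l₁−l₂|,l₁+l₂]=[1,3], have l₃=2  ✓
Σlᵢ = 5 ⇒ odd  ✗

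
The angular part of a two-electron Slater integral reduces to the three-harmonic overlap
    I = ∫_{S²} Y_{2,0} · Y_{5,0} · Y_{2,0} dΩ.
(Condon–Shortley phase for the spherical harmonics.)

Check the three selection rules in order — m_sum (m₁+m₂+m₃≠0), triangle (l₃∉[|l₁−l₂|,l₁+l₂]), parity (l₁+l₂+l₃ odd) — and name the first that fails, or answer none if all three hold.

triangle

Σmᵢ = 0  ✓
l₃∈[|l₁−l₂|,l₁+l₂]=[3,7], have l₃=2  ✗
Σlᵢ = 9 ⇒ odd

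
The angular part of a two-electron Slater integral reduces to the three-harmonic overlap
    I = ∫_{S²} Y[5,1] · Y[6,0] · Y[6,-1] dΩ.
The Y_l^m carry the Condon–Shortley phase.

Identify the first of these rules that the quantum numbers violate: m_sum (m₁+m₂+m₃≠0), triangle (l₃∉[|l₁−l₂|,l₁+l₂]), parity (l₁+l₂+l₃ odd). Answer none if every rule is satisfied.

Σmᵢ = 0  ✓
l₃∈[|l₁−l₂|,l₁+l₂]=[1,11], have l₃=6  ✓
Σlᵢ = 17 ⇒ odd  ✗

parity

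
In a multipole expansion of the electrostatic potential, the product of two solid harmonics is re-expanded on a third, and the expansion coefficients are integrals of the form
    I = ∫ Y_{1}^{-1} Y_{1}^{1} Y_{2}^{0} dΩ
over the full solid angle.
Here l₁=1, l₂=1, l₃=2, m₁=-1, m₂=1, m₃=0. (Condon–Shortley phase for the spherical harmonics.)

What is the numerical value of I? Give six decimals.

Rules hold: Σm=0, L=4 even, 0≤2≤2.
N = 3·3·5 = 45
Δ = 0!·2!·2!/5! = 1/30
Racah Σ t=0..0: t=0:+1/1 = 1/1
⇒ 3j(1 1 2; 0 0 0)² = 2/15, sgn +1
Racah Σ t=0..0: t=0:+1/4 = 1/4
⇒ 3j(1 1 2; -1 1 0)² = 1/30, sgn +1
4πI² = N·(3j₀)²·(3jₘ)² = 1/5
I = +1·√(0.2/4π) = 0.12615663

0.126157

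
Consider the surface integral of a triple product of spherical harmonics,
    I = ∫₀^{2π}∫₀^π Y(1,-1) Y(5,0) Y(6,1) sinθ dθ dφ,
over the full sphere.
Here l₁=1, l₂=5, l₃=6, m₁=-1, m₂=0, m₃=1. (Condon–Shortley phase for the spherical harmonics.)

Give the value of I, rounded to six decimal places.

m-sum 0 ✓  L=12 even ✓  4≤6≤6 ✓
Π(2lᵢ+1) = 3×11×13 = 429
triangle coeff Δ(1,5,6) = 1/858
Σ_t [0,0]: t=0:+1/14400 = 1/14400
(3j)²=6/143 [(1 5 6; 0 0 0)], sign=+1
Σ_t [0,0]: t=0:+1/28800 = 1/28800
(3j)²=7/286 [(1 5 6; -1 0 1)], sign=-1
⇒ 4πI² = 63/143
I = (-1)√(63/143/(4π)) = -0.18723944

-0.187239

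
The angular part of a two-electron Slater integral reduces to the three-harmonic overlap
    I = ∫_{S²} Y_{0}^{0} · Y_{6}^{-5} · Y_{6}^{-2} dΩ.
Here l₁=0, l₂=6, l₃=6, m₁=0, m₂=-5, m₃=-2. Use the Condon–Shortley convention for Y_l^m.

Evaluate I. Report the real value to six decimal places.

0 − 5 − 2 = -7 ≠ 0: azimuthal integral kills it; I = 0

0.000000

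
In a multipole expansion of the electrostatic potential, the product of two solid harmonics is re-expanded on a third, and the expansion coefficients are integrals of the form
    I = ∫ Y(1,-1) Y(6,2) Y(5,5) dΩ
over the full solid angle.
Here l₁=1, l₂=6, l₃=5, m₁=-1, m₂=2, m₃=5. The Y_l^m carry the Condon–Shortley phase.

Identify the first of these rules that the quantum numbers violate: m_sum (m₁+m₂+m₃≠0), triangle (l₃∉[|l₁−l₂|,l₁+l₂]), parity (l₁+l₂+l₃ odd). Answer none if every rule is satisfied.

Σmᵢ = 6  ✗
l₃∈[|l₁−l₂|,l₁+l₂]=[5,7], have l₃=5
Σlᵢ = 12 ⇒ even

m_sum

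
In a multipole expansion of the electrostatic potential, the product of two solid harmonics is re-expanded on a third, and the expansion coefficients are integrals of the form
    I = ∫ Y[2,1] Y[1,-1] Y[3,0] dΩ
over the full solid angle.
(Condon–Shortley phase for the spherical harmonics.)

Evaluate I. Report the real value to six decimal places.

m-sum 0 ✓  L=6 even ✓  1≤3≤3 ✓
Π(2lᵢ+1) = 5×3×7 = 105
triangle coeff Δ(2,1,3) = 1/105
Σ_t [0,0]: t=0:+1/4 = 1/4
(3j)²=3/35 [(2 1 3; 0 0 0)], sign=-1
Σ_t [0,0]: t=0:+1/12 = 1/12
(3j)²=1/35 [(2 1 3; 1 -1 0)], sign=-1
⇒ 4πI² = 9/35
I = (+1)√(9/35/(4π)) = 0.14304817

0.143048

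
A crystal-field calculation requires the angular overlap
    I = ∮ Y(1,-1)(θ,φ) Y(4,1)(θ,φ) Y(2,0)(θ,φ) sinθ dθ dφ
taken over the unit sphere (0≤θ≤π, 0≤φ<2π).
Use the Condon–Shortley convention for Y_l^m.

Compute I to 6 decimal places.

|1−4|≤2≤1+4 violated ⇒ I = 0

0.000000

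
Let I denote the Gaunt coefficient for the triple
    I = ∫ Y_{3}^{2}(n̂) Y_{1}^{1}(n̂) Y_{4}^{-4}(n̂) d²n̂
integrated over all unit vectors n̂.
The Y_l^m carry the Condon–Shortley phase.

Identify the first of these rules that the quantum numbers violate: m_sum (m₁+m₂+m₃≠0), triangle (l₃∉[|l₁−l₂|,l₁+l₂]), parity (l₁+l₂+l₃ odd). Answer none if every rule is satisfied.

m₁+m₂+m₃ = 2 + 1 − 4 = -1  ✗
triangle: |3−1|=2 ≤ l₃=4 ≤ 3+1=4
parity: l₁+l₂+l₃ = 8 is even

m_sum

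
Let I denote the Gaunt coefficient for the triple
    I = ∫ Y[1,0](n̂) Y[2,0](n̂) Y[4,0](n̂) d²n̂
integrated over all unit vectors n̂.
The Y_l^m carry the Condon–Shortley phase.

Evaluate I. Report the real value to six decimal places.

0.000000

|1−2|≤4≤1+2 violated ⇒ I = 0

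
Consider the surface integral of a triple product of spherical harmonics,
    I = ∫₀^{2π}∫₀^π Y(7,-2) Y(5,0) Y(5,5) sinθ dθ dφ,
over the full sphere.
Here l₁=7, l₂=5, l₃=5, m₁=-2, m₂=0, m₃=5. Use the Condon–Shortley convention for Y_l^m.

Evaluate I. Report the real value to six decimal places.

m-sum = -2 + 0 + 5 = 3 ≠ 0 ⇒ I = 0

0.000000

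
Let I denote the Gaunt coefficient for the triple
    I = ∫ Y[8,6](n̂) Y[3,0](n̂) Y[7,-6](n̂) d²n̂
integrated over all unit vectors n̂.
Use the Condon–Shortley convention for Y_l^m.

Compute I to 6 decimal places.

Checks pass: Σm=0; 18 even; l₃=7∈[5,11].
(2·8+1)(2·3+1)(2·7+1) = 1785
Δ: 4! 12! 2! / 19! → 1/5290740
sum: t=1:−1/7257600 t=2:+1/2073600 t=3:−1/7257600 = 1/4838400
3j²(8 3 7; 0 0 0) = Δ·Π!·Σ² = 252/20995  (sign -1)
sum: t=1:−1/479001600 t=2:+1/1916006400 = -1/638668800
3j²(8 3 7; 6 0 -6) = Δ·Π!·Σ² = 117/6460  (sign +1)
combine: 4πI² = 1785·252/20995·117/6460 = 11907/30685
take √, sign -1: I = -0.17572485

-0.175725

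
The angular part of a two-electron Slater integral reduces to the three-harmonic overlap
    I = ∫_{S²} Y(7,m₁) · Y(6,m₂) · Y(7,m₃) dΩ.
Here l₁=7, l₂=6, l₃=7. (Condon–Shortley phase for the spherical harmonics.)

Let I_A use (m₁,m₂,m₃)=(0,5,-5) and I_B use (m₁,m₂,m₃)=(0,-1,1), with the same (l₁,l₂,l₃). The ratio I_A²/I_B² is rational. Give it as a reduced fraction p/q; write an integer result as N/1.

Shared (l₁,l₂,l₃)=(7,6,7): N and (l;000)² cancel in I_A²/I_B².
A: Δ = 6!·8!·6!/21! = 1/2444321880; Racah Σ t=5..6: t=5:−1/124416000 t=6:+1/435456000 = -1/174182400; ⇒ 3j(7 6 7; 0 5 -5)² = 55/4199, sgn -1
B: Δ = 6!·8!·6!/21! = 1/2444321880; Racah Σ t=0..5: t=0:+1/435456000 t=1:−1/8294400 t=2:+1/1244160 t=3:−1/995328 t=4:+1/4147200 t=5:−1/124416000 = -1/11612160; ⇒ 3j(7 6 7; 0 -1 1)² = 125/92378, sgn -1
I_A²/I_B² = (55/4199)/(125/92378) = 242/25

242/25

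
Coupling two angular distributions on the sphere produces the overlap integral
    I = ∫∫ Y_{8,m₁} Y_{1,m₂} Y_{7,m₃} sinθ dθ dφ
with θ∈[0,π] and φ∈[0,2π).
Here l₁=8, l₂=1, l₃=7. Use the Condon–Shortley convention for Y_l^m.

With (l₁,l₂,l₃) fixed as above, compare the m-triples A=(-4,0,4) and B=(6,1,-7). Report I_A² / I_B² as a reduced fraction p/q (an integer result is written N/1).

48/1

l's match ⇒ only the (l;m) 3-j factors differ between A and B.
A: triangle coeff Δ(8,1,7) = 1/2040; Σ_t [1,1]: t=1:−1/239500800 = -1/239500800; (3j)²=2/85 [(8 1 7; -4 0 4)], sign=+1
B: triangle coeff Δ(8,1,7) = 1/2040; Σ_t [2,2]: t=2:+1/174356582400 = 1/174356582400; (3j)²=1/2040 [(8 1 7; 6 1 -7)], sign=+1
I_A²/I_B² = (2/85)/(1/2040) = 48/1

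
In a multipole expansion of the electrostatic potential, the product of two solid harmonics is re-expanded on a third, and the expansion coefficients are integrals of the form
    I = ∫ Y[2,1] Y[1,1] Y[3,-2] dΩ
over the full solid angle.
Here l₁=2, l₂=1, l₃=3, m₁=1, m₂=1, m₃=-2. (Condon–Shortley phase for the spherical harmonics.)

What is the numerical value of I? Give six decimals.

0.261169

Checks pass: Σm=0; 6 even; l₃=3∈[1,3].
(2·2+1)(2·1+1)(2·3+1) = 105
Δ: 0! 4! 2! / 7! → 1/105
sum: t=0:+1/4 = 1/4
3j²(2 1 3; 0 0 0) = Δ·Π!·Σ² = 3/35  (sign -1)
sum: t=0:+1/12 = 1/12
3j²(2 1 3; 1 1 -2) = Δ·Π!·Σ² = 2/21  (sign -1)
combine: 4πI² = 105·3/35·2/21 = 6/7
take √, sign +1: I = 0.26116903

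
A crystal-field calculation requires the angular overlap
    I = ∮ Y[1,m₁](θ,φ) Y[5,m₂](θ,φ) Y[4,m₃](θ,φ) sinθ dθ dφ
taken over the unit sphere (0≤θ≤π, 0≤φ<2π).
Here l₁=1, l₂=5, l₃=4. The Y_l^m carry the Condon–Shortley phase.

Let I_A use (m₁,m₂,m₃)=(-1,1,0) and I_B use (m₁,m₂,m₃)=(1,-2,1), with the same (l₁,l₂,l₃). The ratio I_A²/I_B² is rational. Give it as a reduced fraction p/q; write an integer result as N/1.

5/7

Same 1,5,4: normalisation and zero-m 3j drop out of the ratio.
A: Δ: 2! 0! 8! / 11! → 1/495; sum: t=2:+1/1152 = 1/1152; 3j²(1 5 4; -1 1 0) = Δ·Π!·Σ² = 1/33  (sign +1)
B: Δ: 2! 0! 8! / 11! → 1/495; sum: t=0:+1/1440 = 1/1440; 3j²(1 5 4; 1 -2 1) = Δ·Π!·Σ² = 7/165  (sign -1)
I_A²/I_B² = (1/33)/(7/165) = 5/7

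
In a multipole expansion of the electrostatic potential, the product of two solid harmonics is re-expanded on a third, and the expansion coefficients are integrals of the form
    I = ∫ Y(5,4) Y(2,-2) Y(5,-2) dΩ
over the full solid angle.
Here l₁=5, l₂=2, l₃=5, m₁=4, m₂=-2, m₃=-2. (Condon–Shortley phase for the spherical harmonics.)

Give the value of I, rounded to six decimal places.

m-sum 0 ✓  L=12 even ✓  3≤5≤7 ✓
Π(2lᵢ+1) = 11×5×11 = 605
triangle coeff Δ(5,2,5) = 1/38610
Σ_t [0,2]: t=0:+1/2880 t=1:−1/576 t=2:+1/2880 = -1/960
(3j)²=10/429 [(5 2 5; 0 0 0)], sign=+1
Σ_t [0,0]: t=0:+1/20160 = 1/20160
(3j)²=12/715 [(5 2 5; 4 -2 -2)], sign=-1
⇒ 4πI² = 40/169
I = (-1)√(40/169/(4π)) = -0.13724032

-0.137240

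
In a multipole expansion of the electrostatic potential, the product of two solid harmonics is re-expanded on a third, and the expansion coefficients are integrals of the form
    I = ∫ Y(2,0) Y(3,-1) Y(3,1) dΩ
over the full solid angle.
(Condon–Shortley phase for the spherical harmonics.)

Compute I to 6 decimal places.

-0.126157

Rules hold: Σm=0, L=8 even, 1≤3≤5.
N = 5·7·7 = 245
Δ = 2!·2!·4!/9! = 1/3780
Racah Σ t=0..2: t=0:+1/24 t=1:−1/4 t=2:+1/24 = -1/6
⇒ 3j(2 3 3; 0 0 0)² = 4/105, sgn +1
Racah Σ t=0..2: t=0:+1/16 t=1:−1/6 t=2:+1/96 = -3/32
⇒ 3j(2 3 3; 0 -1 1)² = 3/140, sgn -1
4πI² = N·(3j₀)²·(3jₘ)² = 1/5
I = -1·√(0.2/4π) = -0.12615663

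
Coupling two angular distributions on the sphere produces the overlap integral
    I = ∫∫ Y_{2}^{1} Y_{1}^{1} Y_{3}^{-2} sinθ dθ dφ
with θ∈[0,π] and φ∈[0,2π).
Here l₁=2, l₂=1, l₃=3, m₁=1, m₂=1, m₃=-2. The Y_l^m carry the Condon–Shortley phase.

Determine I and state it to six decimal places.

0.261169

Rules hold: Σm=0, L=6 even, 1≤3≤3.
N = 5·3·7 = 105
Δ = 0!·4!·2!/7! = 1/105
Racah Σ t=0..0: t=0:+1/4 = 1/4
⇒ 3j(2 1 3; 0 0 0)² = 3/35, sgn -1
Racah Σ t=0..0: t=0:+1/12 = 1/12
⇒ 3j(2 1 3; 1 1 -2)² = 2/21, sgn -1
4πI² = N·(3j₀)²·(3jₘ)² = 6/7
I = +1·√(0.857143/4π) = 0.26116903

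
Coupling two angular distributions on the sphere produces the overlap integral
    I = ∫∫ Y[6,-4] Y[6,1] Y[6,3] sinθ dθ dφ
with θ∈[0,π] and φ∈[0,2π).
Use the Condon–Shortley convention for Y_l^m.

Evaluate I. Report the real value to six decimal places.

m-sum 0 ✓  L=18 even ✓  0≤6≤12 ✓
Π(2lᵢ+1) = 13×13×13 = 2197
triangle coeff Δ(6,6,6) = 1/325909584
Σ_t [0,6]: t=0:+1/373248000 t=1:−1/1728000 t=2:+1/110592 t=3:−1/46656 t=4:+1/110592 t=5:−1/1728000 t=6:+1/373248000 = -7/1555200
(3j)²=400/46189 [(6 6 6; 0 0 0)], sign=-1
Σ_t [4,6]: t=4:+1/1244160 t=5:−1/691200 t=6:+1/4147200 = -1/2488320
(3j)²=875/184756 [(6 6 6; -4 1 3)], sign=+1
⇒ 4πI² = 1137500/12623809
I = (-1)√(1137500/12623809/(4π)) = -0.08467897

-0.084679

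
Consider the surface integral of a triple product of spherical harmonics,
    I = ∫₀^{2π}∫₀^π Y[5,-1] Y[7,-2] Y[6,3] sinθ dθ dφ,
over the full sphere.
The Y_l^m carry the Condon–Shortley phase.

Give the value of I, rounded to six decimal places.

-0.121943

Rules hold: Σm=0, L=18 even, 2≤6≤12.
N = 11·15·13 = 2145
Δ = 6!·4!·8!/19! = 1/174594420
Racah Σ t=1..5: t=1:−1/4147200 t=2:+1/207360 t=3:−1/82944 t=4:+1/207360 t=5:−1/4147200 = -1/345600
⇒ 3j(5 7 6; 0 0 0)² = 420/46189, sgn -1
Racah Σ t=2..5: t=2:+1/829440 t=3:−1/311040 t=4:+1/967680 t=5:−1/29030400 = -11/10886400
⇒ 3j(5 7 6; -1 -2 3)² = 1408/146965, sgn +1
4πI² = N·(3j₀)²·(3jₘ)² = 253440/1356277
I = -1·√(0.186864/4π) = -0.12194344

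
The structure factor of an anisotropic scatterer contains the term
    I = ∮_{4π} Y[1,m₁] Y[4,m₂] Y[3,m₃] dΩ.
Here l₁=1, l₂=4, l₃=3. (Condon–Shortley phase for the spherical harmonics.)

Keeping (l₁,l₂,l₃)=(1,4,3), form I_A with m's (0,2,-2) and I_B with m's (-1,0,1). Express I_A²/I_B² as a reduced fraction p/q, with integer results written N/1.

Same 1,4,3: normalisation and zero-m 3j drop out of the ratio.
A: Δ: 2! 0! 6! / 9! → 1/252; sum: t=1:−1/120 = -1/120; 3j²(1 4 3; 0 2 -2) = Δ·Π!·Σ² = 1/21  (sign +1)
B: Δ: 2! 0! 6! / 9! → 1/252; sum: t=2:+1/96 = 1/96; 3j²(1 4 3; -1 0 1) = Δ·Π!·Σ² = 1/42  (sign +1)
I_A²/I_B² = (1/21)/(1/42) = 2/1

2/1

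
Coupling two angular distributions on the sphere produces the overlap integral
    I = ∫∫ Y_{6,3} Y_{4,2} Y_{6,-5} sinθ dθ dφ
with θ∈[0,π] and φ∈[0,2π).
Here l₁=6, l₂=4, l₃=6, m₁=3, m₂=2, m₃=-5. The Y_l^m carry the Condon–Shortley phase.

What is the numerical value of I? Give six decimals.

-0.147064

Checks pass: Σm=0; 16 even; l₃=6∈[2,10].
(2·6+1)(2·4+1)(2·6+1) = 1521
Δ: 4! 8! 4! / 17! → 1/15315300
sum: t=0:+1/829440 t=1:−1/25920 t=2:+1/9216 t=3:−1/25920 t=4:+1/829440 = 7/207360
3j²(6 4 6; 0 0 0) = Δ·Π!·Σ² = 28/2431  (sign +1)
sum: t=2:+1/483840 t=3:−1/1451520 = 1/725760
3j²(6 4 6; 3 2 -5) = Δ·Π!·Σ² = 24/1547  (sign -1)
combine: 4πI² = 1521·28/2431·24/1547 = 864/3179
take √, sign -1: I = -0.14706410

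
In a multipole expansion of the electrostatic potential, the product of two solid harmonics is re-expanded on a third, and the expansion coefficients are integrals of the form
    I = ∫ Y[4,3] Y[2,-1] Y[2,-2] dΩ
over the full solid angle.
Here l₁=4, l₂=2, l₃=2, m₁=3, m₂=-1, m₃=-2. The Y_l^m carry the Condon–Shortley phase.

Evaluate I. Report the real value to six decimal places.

m-sum 0 ✓  L=8 even ✓  2≤2≤6 ✓
Π(2lᵢ+1) = 9×5×5 = 225
triangle coeff Δ(4,2,2) = 1/630
Σ_t [2,2]: t=2:+1/16 = 1/16
(3j)²=2/35 [(4 2 2; 0 0 0)], sign=+1
Σ_t [1,1]: t=1:−1/144 = -1/144
(3j)²=1/18 [(4 2 2; 3 -1 -2)], sign=-1
⇒ 4πI² = 5/7
I = (-1)√(5/7/(4π)) = -0.23841361

-0.238414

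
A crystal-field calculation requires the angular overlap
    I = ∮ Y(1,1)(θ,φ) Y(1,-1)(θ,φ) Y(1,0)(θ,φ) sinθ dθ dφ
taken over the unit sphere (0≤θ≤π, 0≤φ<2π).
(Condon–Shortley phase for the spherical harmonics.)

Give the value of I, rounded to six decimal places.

0.000000

L=3 odd ⇒ parity kills the (l;000) factor ⇒ I = 0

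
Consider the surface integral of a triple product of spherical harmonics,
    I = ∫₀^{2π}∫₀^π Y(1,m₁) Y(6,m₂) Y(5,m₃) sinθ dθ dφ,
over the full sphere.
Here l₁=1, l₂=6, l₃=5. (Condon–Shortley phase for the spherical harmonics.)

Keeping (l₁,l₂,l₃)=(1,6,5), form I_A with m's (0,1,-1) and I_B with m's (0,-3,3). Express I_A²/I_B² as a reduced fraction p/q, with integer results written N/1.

Same 1,6,5: normalisation and zero-m 3j drop out of the ratio.
A: Δ: 2! 0! 10! / 13! → 1/858; sum: t=1:−1/17280 = -1/17280; 3j²(1 6 5; 0 1 -1) = Δ·Π!·Σ² = 35/858  (sign -1)
B: Δ: 2! 0! 10! / 13! → 1/858; sum: t=1:−1/80640 = -1/80640; 3j²(1 6 5; 0 -3 3) = Δ·Π!·Σ² = 9/286  (sign -1)
I_A²/I_B² = (35/858)/(9/286) = 35/27

35/27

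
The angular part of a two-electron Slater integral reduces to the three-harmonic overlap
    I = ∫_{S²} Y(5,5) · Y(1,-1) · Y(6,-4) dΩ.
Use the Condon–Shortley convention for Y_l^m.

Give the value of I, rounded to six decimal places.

m-sum 0 ✓  L=12 even ✓  4≤6≤6 ✓
Π(2lᵢ+1) = 11×3×13 = 429
triangle coeff Δ(5,1,6) = 1/858
Σ_t [0,0]: t=0:+1/14400 = 1/14400
(3j)²=6/143 [(5 1 6; 0 0 0)], sign=+1
Σ_t [0,0]: t=0:+1/7257600 = 1/7257600
(3j)²=1/858 [(5 1 6; 5 -1 -4)], sign=+1
⇒ 4πI² = 3/143
I = (+1)√(3/143/(4π)) = 0.04085899

0.040859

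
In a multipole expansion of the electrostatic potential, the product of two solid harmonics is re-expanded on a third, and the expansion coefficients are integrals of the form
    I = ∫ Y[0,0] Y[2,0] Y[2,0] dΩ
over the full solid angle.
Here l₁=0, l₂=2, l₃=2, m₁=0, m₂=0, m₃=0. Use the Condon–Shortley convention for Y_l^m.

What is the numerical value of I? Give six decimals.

0.282095

Checks pass: Σm=0; 4 even; l₃=2∈[2,2].
(2·0+1)(2·2+1)(2·2+1) = 25
Δ: 0! 0! 4! / 5! → 1/5
sum: t=0:+1/4 = 1/4
3j²(0 2 2; 0 0 0) = Δ·Π!·Σ² = 1/5  (sign +1)
(m-triple is (0,0,0) — same symbol as above.)
combine: 4πI² = 25·1/5·1/5 = 1/1
take √, sign +1: I = 0.28209479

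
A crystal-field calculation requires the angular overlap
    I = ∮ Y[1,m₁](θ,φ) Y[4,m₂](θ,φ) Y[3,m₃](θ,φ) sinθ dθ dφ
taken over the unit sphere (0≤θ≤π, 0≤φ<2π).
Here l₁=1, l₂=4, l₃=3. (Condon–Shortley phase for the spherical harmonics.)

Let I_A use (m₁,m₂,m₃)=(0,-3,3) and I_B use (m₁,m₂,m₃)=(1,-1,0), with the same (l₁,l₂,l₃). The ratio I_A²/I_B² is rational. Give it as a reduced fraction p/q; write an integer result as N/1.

Shared (l₁,l₂,l₃)=(1,4,3): N and (l;000)² cancel in I_A²/I_B².
A: Δ = 2!·0!·6!/9! = 1/252; Racah Σ t=1..1: t=1:−1/720 = -1/720; ⇒ 3j(1 4 3; 0 -3 3)² = 1/36, sgn -1
B: Δ = 2!·0!·6!/9! = 1/252; Racah Σ t=0..0: t=0:+1/72 = 1/72; ⇒ 3j(1 4 3; 1 -1 0)² = 5/126, sgn -1
I_A²/I_B² = (1/36)/(5/126) = 7/10

7/10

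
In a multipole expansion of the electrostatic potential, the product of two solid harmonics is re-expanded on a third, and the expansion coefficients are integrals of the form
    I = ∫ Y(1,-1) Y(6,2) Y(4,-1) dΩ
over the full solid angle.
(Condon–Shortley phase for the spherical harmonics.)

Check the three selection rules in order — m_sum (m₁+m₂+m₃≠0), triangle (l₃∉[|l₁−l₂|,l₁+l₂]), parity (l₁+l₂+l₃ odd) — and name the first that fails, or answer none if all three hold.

triangle

m₁+m₂+m₃ = -1 + 2 − 1 = 0  ✓
triangle: |1−6|=5 ≤ l₃=4 ≤ 1+6=7  ✗
parity: l₁+l₂+l₃ = 11 is odd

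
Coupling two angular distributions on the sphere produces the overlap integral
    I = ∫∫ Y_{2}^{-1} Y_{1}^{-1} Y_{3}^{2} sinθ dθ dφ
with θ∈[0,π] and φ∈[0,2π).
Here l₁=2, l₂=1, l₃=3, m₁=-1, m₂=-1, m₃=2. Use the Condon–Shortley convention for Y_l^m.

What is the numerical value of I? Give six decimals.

Rules hold: Σm=0, L=6 even, 1≤3≤3.
N = 5·3·7 = 105
Δ = 0!·4!·2!/7! = 1/105
Racah Σ t=0..0: t=0:+1/4 = 1/4
⇒ 3j(2 1 3; 0 0 0)² = 3/35, sgn -1
Racah Σ t=0..0: t=0:+1/12 = 1/12
⇒ 3j(2 1 3; -1 -1 2)² = 2/21, sgn -1
4πI² = N·(3j₀)²·(3jₘ)² = 6/7
I = +1·√(0.857143/4π) = 0.26116903

0.261169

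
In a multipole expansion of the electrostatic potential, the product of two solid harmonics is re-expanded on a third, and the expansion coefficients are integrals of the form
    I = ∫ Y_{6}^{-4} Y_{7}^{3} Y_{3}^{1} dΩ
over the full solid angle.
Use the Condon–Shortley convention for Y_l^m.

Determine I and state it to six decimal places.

0.163772

Checks pass: Σm=0; 16 even; l₃=3∈[1,13].
(2·6+1)(2·7+1)(2·3+1) = 1365
Δ: 10! 2! 4! / 17! → 1/2042040
sum: t=4:+1/207360 t=5:−1/57600 t=6:+1/207360 = -1/129600
3j²(6 7 3; 0 0 0) = Δ·Π!·Σ² = 168/12155  (sign +1)
sum: t=8:+1/645120 t=9:−1/2177280 t=10:+1/174182400 = 191/174182400
3j²(6 7 3; -4 3 1) = Δ·Π!·Σ² = 36481/2042040  (sign +1)
combine: 4πI² = 1365·168/12155·36481/2042040 = 766101/2272985
take √, sign +1: I = 0.16377205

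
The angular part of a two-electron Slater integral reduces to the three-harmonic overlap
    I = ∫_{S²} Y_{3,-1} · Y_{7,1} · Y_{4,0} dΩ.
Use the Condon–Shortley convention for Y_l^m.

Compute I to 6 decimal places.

-0.218337

m-sum 0 ✓  L=14 even ✓  4≤4≤10 ✓
Π(2lᵢ+1) = 7×15×9 = 945
triangle coeff Δ(3,7,4) = 1/45045
Σ_t [3,3]: t=3:−1/20736 = -1/20736
(3j)²=35/1287 [(3 7 4; 0 0 0)], sign=-1
Σ_t [4,4]: t=4:+1/27648 = 1/27648
(3j)²=10/429 [(3 7 4; -1 1 0)], sign=+1
⇒ 4πI² = 12250/20449
I = (-1)√(12250/20449/(4π)) = -0.21833687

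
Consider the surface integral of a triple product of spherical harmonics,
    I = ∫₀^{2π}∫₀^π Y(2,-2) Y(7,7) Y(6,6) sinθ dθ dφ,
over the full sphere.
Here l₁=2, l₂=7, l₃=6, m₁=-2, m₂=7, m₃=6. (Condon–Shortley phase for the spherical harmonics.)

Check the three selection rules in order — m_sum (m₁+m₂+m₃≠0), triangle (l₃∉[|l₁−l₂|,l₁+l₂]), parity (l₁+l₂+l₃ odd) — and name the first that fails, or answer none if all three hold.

Σmᵢ = 11  ✗
l₃∈[|l₁−l₂|,l₁+l₂]=[5,9], have l₃=6
Σlᵢ = 15 ⇒ odd

m_sum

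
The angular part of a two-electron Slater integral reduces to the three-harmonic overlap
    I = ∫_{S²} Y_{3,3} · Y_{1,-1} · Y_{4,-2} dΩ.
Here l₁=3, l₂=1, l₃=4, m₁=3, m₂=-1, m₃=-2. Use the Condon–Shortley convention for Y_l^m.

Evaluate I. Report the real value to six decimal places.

0.061558

Checks pass: Σm=0; 8 even; l₃=4∈[2,4].
(2·3+1)(2·1+1)(2·4+1) = 189
Δ: 0! 6! 2! / 9! → 1/252
sum: t=0:+1/36 = 1/36
3j²(3 1 4; 0 0 0) = Δ·Π!·Σ² = 4/63  (sign +1)
sum: t=0:+1/1440 = 1/1440
3j²(3 1 4; 3 -1 -2) = Δ·Π!·Σ² = 1/252  (sign +1)
combine: 4πI² = 189·4/63·1/252 = 1/21
take √, sign +1: I = 0.06155813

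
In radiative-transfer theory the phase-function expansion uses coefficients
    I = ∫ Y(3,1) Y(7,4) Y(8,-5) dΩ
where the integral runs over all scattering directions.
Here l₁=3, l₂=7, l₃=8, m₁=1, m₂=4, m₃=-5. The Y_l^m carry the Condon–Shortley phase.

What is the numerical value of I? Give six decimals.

Rules hold: Σm=0, L=18 even, 4≤8≤10.
N = 7·15·17 = 1785
Δ = 2!·4!·12!/19! = 1/5290740
Racah Σ t=0..2: t=0:+1/7257600 t=1:−1/2073600 t=2:+1/7257600 = -1/4838400
⇒ 3j(3 7 8; 0 0 0)² = 252/20995, sgn -1
Racah Σ t=0..2: t=0:+1/319334400 t=1:−1/43545600 t=2:+1/104509440 = -59/5748019200
⇒ 3j(3 7 8; 1 4 -5)² = 3481/406980, sgn +1
4πI² = N·(3j₀)²·(3jₘ)² = 73101/398905
I = -1·√(0.183254/4π) = -0.12075969

-0.120760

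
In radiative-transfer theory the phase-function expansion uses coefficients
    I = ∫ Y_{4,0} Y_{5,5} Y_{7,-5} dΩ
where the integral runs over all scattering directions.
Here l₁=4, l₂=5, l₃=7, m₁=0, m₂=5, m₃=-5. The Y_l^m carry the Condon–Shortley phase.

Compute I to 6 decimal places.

Checks pass: Σm=0; 16 even; l₃=7∈[1,9].
(2·4+1)(2·5+1)(2·7+1) = 1485
Δ: 2! 6! 8! / 17! → 1/6126120
sum: t=0:+1/69120 t=1:−1/20736 t=2:+1/69120 = -1/51840
3j²(4 5 7; 0 0 0) = Δ·Π!·Σ² = 280/21879  (sign +1)
sum: t=2:+1/3870720 = 1/3870720
3j²(4 5 7; 0 5 -5) = Δ·Π!·Σ² = 135/6188  (sign +1)
combine: 4πI² = 1485·280/21879·135/6188 = 20250/48841
take √, sign +1: I = 0.18164160

0.181642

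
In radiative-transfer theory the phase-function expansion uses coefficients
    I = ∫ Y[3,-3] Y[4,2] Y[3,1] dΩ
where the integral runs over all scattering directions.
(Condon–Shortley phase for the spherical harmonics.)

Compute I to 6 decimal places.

Checks pass: Σm=0; 10 even; l₃=3∈[1,7].
(2·3+1)(2·4+1)(2·3+1) = 441
Δ: 4! 2! 4! / 11! → 1/34650
sum: t=1:−1/72 t=2:+1/16 t=3:−1/72 = 5/144
3j²(3 4 3; 0 0 0) = Δ·Π!·Σ² = 2/77  (sign -1)
sum: t=4:+1/192 = 1/192
3j²(3 4 3; -3 2 1) = Δ·Π!·Σ² = 3/77  (sign +1)
combine: 4πI² = 441·2/77·3/77 = 54/121
take √, sign -1: I = -0.18845135

-0.188451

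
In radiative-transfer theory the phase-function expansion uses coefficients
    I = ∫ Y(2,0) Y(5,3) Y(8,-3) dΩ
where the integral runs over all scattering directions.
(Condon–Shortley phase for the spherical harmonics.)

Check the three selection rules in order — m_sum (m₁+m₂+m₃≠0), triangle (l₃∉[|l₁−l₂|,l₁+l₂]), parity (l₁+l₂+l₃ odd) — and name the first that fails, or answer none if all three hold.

triangle

m₁+m₂+m₃ = 0 + 3 − 3 = 0  ✓
triangle: |2−5|=3 ≤ l₃=8 ≤ 2+5=7  ✗
parity: l₁+l₂+l₃ = 15 is odd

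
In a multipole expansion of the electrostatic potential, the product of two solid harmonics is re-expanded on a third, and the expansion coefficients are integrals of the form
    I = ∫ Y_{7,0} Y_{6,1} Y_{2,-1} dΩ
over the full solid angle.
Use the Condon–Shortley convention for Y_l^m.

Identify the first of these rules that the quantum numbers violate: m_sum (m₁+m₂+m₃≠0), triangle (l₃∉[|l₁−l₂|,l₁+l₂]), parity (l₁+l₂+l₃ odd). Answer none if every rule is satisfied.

parity

azimuthal sum: 0 + 1 − 1 = 0  ✓
1 ≤ 2 ≤ 13 (triangle on l)  ✓
L = 7 + 6 + 2 = 15 (odd)  ✗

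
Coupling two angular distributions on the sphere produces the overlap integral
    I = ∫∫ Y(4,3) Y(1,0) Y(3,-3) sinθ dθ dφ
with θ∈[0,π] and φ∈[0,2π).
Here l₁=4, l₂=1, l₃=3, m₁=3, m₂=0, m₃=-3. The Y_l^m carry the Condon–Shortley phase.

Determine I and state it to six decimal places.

-0.162868

Rules hold: Σm=0, L=8 even, 3≤3≤5.
N = 9·3·7 = 189
Δ = 2!·6!·0!/9! = 1/252
Racah Σ t=1..1: t=1:−1/36 = -1/36
⇒ 3j(4 1 3; 0 0 0)² = 4/63, sgn +1
Racah Σ t=1..1: t=1:−1/720 = -1/720
⇒ 3j(4 1 3; 3 0 -3)² = 1/36, sgn -1
4πI² = N·(3j₀)²·(3jₘ)² = 1/3
I = -1·√(0.333333/4π) = -0.16286750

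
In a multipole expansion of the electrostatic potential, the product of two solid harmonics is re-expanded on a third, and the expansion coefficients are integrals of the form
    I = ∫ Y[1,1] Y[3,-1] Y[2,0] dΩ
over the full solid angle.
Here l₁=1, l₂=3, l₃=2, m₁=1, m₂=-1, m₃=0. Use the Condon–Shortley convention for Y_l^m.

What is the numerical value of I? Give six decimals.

Rules hold: Σm=0, L=6 even, 2≤2≤4.
N = 3·7·5 = 105
Δ = 2!·0!·4!/7! = 1/105
Racah Σ t=1..1: t=1:−1/4 = -1/4
⇒ 3j(1 3 2; 0 0 0)² = 3/35, sgn -1
Racah Σ t=0..0: t=0:+1/8 = 1/8
⇒ 3j(1 3 2; 1 -1 0)² = 2/35, sgn +1
4πI² = N·(3j₀)²·(3jₘ)² = 18/35
I = -1·√(0.514286/4π) = -0.20230066

-0.202301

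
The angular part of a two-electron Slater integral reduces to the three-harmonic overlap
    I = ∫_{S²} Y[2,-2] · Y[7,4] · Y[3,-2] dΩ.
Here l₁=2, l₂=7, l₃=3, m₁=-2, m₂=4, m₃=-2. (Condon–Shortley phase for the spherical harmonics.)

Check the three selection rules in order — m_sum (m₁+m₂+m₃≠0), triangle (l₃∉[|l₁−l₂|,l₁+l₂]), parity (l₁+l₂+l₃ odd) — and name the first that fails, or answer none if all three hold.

m₁+m₂+m₃ = -2 + 4 − 2 = 0  ✓
triangle: |2−7|=5 ≤ l₃=3 ≤ 2+7=9  ✗
parity: l₁+l₂+l₃ = 12 is even

triangle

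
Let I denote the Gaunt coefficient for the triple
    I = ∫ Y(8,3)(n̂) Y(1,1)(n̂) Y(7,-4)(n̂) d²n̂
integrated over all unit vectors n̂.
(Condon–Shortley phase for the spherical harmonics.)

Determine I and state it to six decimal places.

-0.096758

m-sum 0 ✓  L=16 even ✓  7≤7≤9 ✓
Π(2lᵢ+1) = 17×3×15 = 765
triangle coeff Δ(8,1,7) = 1/2040
Σ_t [1,1]: t=1:−1/25401600 = -1/25401600
(3j)²=8/255 [(8 1 7; 0 0 0)], sign=+1
Σ_t [2,2]: t=2:+1/479001600 = 1/479001600
(3j)²=1/204 [(8 1 7; 3 1 -4)], sign=-1
⇒ 4πI² = 2/17
I = (-1)√(2/17/(4π)) = -0.09675772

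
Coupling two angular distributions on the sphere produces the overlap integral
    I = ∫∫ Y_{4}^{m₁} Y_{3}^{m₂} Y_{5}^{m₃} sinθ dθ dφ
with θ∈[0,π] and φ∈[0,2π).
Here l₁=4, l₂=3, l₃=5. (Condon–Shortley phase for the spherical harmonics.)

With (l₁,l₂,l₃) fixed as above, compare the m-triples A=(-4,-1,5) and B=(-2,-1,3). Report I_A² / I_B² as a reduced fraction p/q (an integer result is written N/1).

l's match ⇒ only the (l;m) 3-j factors differ between A and B.
A: triangle coeff Δ(4,3,5) = 1/180180; Σ_t [2,2]: t=2:+1/34560 = 1/34560; (3j)²=14/429 [(4 3 5; -4 -1 5)], sign=+1
B: triangle coeff Δ(4,3,5) = 1/180180; Σ_t [0,2]: t=0:+1/5760 t=1:−1/720 t=2:+1/2304 = -1/1280; (3j)²=27/1430 [(4 3 5; -2 -1 3)], sign=-1
I_A²/I_B² = (14/429)/(27/1430) = 140/81

140/81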